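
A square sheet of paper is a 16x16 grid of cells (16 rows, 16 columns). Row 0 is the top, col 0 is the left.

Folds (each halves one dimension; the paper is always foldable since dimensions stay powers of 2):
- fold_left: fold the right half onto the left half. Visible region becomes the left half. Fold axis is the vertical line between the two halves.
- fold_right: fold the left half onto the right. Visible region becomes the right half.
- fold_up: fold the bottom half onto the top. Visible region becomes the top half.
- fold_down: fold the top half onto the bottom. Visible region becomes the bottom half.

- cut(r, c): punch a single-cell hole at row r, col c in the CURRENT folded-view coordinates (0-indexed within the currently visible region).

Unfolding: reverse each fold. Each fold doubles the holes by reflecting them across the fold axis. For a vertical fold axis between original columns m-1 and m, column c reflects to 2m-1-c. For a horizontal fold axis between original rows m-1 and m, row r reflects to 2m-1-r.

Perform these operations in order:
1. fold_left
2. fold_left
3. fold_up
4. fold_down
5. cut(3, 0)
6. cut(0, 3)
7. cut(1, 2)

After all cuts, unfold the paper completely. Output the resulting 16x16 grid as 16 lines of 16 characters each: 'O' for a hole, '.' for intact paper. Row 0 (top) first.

Op 1 fold_left: fold axis v@8; visible region now rows[0,16) x cols[0,8) = 16x8
Op 2 fold_left: fold axis v@4; visible region now rows[0,16) x cols[0,4) = 16x4
Op 3 fold_up: fold axis h@8; visible region now rows[0,8) x cols[0,4) = 8x4
Op 4 fold_down: fold axis h@4; visible region now rows[4,8) x cols[0,4) = 4x4
Op 5 cut(3, 0): punch at orig (7,0); cuts so far [(7, 0)]; region rows[4,8) x cols[0,4) = 4x4
Op 6 cut(0, 3): punch at orig (4,3); cuts so far [(4, 3), (7, 0)]; region rows[4,8) x cols[0,4) = 4x4
Op 7 cut(1, 2): punch at orig (5,2); cuts so far [(4, 3), (5, 2), (7, 0)]; region rows[4,8) x cols[0,4) = 4x4
Unfold 1 (reflect across h@4): 6 holes -> [(0, 0), (2, 2), (3, 3), (4, 3), (5, 2), (7, 0)]
Unfold 2 (reflect across h@8): 12 holes -> [(0, 0), (2, 2), (3, 3), (4, 3), (5, 2), (7, 0), (8, 0), (10, 2), (11, 3), (12, 3), (13, 2), (15, 0)]
Unfold 3 (reflect across v@4): 24 holes -> [(0, 0), (0, 7), (2, 2), (2, 5), (3, 3), (3, 4), (4, 3), (4, 4), (5, 2), (5, 5), (7, 0), (7, 7), (8, 0), (8, 7), (10, 2), (10, 5), (11, 3), (11, 4), (12, 3), (12, 4), (13, 2), (13, 5), (15, 0), (15, 7)]
Unfold 4 (reflect across v@8): 48 holes -> [(0, 0), (0, 7), (0, 8), (0, 15), (2, 2), (2, 5), (2, 10), (2, 13), (3, 3), (3, 4), (3, 11), (3, 12), (4, 3), (4, 4), (4, 11), (4, 12), (5, 2), (5, 5), (5, 10), (5, 13), (7, 0), (7, 7), (7, 8), (7, 15), (8, 0), (8, 7), (8, 8), (8, 15), (10, 2), (10, 5), (10, 10), (10, 13), (11, 3), (11, 4), (11, 11), (11, 12), (12, 3), (12, 4), (12, 11), (12, 12), (13, 2), (13, 5), (13, 10), (13, 13), (15, 0), (15, 7), (15, 8), (15, 15)]

Answer: O......OO......O
................
..O..O....O..O..
...OO......OO...
...OO......OO...
..O..O....O..O..
................
O......OO......O
O......OO......O
................
..O..O....O..O..
...OO......OO...
...OO......OO...
..O..O....O..O..
................
O......OO......O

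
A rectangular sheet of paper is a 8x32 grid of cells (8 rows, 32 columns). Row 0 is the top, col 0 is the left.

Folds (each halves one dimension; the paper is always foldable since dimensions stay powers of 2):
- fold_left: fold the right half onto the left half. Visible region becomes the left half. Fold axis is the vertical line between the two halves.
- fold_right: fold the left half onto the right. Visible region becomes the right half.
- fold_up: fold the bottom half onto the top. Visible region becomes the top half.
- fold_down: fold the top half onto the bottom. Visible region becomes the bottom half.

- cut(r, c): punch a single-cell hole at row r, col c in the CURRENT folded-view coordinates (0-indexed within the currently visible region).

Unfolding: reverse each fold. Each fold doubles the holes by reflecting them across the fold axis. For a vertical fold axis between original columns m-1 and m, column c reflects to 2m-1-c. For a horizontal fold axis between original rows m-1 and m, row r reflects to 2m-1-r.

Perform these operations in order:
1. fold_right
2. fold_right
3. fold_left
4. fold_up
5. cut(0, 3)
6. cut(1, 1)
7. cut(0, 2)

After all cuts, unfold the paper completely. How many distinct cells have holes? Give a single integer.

Answer: 48

Derivation:
Op 1 fold_right: fold axis v@16; visible region now rows[0,8) x cols[16,32) = 8x16
Op 2 fold_right: fold axis v@24; visible region now rows[0,8) x cols[24,32) = 8x8
Op 3 fold_left: fold axis v@28; visible region now rows[0,8) x cols[24,28) = 8x4
Op 4 fold_up: fold axis h@4; visible region now rows[0,4) x cols[24,28) = 4x4
Op 5 cut(0, 3): punch at orig (0,27); cuts so far [(0, 27)]; region rows[0,4) x cols[24,28) = 4x4
Op 6 cut(1, 1): punch at orig (1,25); cuts so far [(0, 27), (1, 25)]; region rows[0,4) x cols[24,28) = 4x4
Op 7 cut(0, 2): punch at orig (0,26); cuts so far [(0, 26), (0, 27), (1, 25)]; region rows[0,4) x cols[24,28) = 4x4
Unfold 1 (reflect across h@4): 6 holes -> [(0, 26), (0, 27), (1, 25), (6, 25), (7, 26), (7, 27)]
Unfold 2 (reflect across v@28): 12 holes -> [(0, 26), (0, 27), (0, 28), (0, 29), (1, 25), (1, 30), (6, 25), (6, 30), (7, 26), (7, 27), (7, 28), (7, 29)]
Unfold 3 (reflect across v@24): 24 holes -> [(0, 18), (0, 19), (0, 20), (0, 21), (0, 26), (0, 27), (0, 28), (0, 29), (1, 17), (1, 22), (1, 25), (1, 30), (6, 17), (6, 22), (6, 25), (6, 30), (7, 18), (7, 19), (7, 20), (7, 21), (7, 26), (7, 27), (7, 28), (7, 29)]
Unfold 4 (reflect across v@16): 48 holes -> [(0, 2), (0, 3), (0, 4), (0, 5), (0, 10), (0, 11), (0, 12), (0, 13), (0, 18), (0, 19), (0, 20), (0, 21), (0, 26), (0, 27), (0, 28), (0, 29), (1, 1), (1, 6), (1, 9), (1, 14), (1, 17), (1, 22), (1, 25), (1, 30), (6, 1), (6, 6), (6, 9), (6, 14), (6, 17), (6, 22), (6, 25), (6, 30), (7, 2), (7, 3), (7, 4), (7, 5), (7, 10), (7, 11), (7, 12), (7, 13), (7, 18), (7, 19), (7, 20), (7, 21), (7, 26), (7, 27), (7, 28), (7, 29)]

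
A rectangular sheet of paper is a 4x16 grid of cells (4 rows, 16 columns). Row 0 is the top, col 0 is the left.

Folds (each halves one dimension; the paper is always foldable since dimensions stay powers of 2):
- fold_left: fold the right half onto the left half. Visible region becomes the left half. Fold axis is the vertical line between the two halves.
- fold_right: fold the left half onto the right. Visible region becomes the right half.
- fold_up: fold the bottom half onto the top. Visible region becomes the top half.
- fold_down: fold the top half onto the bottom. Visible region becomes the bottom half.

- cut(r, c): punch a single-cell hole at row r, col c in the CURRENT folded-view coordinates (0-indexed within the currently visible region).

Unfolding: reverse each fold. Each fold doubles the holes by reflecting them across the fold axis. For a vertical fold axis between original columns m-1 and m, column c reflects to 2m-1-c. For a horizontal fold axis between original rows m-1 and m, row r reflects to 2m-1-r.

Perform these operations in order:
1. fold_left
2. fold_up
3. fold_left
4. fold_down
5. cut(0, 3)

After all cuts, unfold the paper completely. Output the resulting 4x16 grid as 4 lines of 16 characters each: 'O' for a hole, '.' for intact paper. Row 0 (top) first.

Op 1 fold_left: fold axis v@8; visible region now rows[0,4) x cols[0,8) = 4x8
Op 2 fold_up: fold axis h@2; visible region now rows[0,2) x cols[0,8) = 2x8
Op 3 fold_left: fold axis v@4; visible region now rows[0,2) x cols[0,4) = 2x4
Op 4 fold_down: fold axis h@1; visible region now rows[1,2) x cols[0,4) = 1x4
Op 5 cut(0, 3): punch at orig (1,3); cuts so far [(1, 3)]; region rows[1,2) x cols[0,4) = 1x4
Unfold 1 (reflect across h@1): 2 holes -> [(0, 3), (1, 3)]
Unfold 2 (reflect across v@4): 4 holes -> [(0, 3), (0, 4), (1, 3), (1, 4)]
Unfold 3 (reflect across h@2): 8 holes -> [(0, 3), (0, 4), (1, 3), (1, 4), (2, 3), (2, 4), (3, 3), (3, 4)]
Unfold 4 (reflect across v@8): 16 holes -> [(0, 3), (0, 4), (0, 11), (0, 12), (1, 3), (1, 4), (1, 11), (1, 12), (2, 3), (2, 4), (2, 11), (2, 12), (3, 3), (3, 4), (3, 11), (3, 12)]

Answer: ...OO......OO...
...OO......OO...
...OO......OO...
...OO......OO...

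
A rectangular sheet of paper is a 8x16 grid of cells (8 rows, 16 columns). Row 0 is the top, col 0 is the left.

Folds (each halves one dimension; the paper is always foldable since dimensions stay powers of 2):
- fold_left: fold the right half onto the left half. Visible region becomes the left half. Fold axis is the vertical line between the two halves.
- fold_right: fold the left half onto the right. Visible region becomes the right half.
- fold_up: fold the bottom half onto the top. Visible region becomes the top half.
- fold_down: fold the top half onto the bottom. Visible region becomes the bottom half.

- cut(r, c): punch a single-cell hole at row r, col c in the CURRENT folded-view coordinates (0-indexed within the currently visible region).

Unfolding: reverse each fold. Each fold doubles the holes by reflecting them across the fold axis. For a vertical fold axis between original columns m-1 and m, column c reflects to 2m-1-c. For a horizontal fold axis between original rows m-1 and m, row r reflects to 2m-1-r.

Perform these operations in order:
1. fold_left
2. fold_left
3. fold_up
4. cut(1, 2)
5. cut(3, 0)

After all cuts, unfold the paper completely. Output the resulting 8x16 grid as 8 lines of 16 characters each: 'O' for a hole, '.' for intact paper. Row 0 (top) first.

Answer: ................
..O..O....O..O..
................
O......OO......O
O......OO......O
................
..O..O....O..O..
................

Derivation:
Op 1 fold_left: fold axis v@8; visible region now rows[0,8) x cols[0,8) = 8x8
Op 2 fold_left: fold axis v@4; visible region now rows[0,8) x cols[0,4) = 8x4
Op 3 fold_up: fold axis h@4; visible region now rows[0,4) x cols[0,4) = 4x4
Op 4 cut(1, 2): punch at orig (1,2); cuts so far [(1, 2)]; region rows[0,4) x cols[0,4) = 4x4
Op 5 cut(3, 0): punch at orig (3,0); cuts so far [(1, 2), (3, 0)]; region rows[0,4) x cols[0,4) = 4x4
Unfold 1 (reflect across h@4): 4 holes -> [(1, 2), (3, 0), (4, 0), (6, 2)]
Unfold 2 (reflect across v@4): 8 holes -> [(1, 2), (1, 5), (3, 0), (3, 7), (4, 0), (4, 7), (6, 2), (6, 5)]
Unfold 3 (reflect across v@8): 16 holes -> [(1, 2), (1, 5), (1, 10), (1, 13), (3, 0), (3, 7), (3, 8), (3, 15), (4, 0), (4, 7), (4, 8), (4, 15), (6, 2), (6, 5), (6, 10), (6, 13)]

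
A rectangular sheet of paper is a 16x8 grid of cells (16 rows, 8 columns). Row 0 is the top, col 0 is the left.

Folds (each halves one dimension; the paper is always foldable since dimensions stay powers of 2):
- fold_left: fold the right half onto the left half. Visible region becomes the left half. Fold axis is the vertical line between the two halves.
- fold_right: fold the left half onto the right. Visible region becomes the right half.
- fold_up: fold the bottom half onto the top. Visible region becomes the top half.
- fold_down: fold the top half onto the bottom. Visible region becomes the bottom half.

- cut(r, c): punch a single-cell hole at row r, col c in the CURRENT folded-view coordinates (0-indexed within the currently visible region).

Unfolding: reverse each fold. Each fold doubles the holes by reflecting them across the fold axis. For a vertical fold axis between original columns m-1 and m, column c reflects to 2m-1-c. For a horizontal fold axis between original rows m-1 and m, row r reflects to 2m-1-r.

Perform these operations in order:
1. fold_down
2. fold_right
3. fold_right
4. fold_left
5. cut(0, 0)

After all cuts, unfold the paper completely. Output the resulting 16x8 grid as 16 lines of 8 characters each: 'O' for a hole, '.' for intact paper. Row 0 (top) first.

Answer: ........
........
........
........
........
........
........
OOOOOOOO
OOOOOOOO
........
........
........
........
........
........
........

Derivation:
Op 1 fold_down: fold axis h@8; visible region now rows[8,16) x cols[0,8) = 8x8
Op 2 fold_right: fold axis v@4; visible region now rows[8,16) x cols[4,8) = 8x4
Op 3 fold_right: fold axis v@6; visible region now rows[8,16) x cols[6,8) = 8x2
Op 4 fold_left: fold axis v@7; visible region now rows[8,16) x cols[6,7) = 8x1
Op 5 cut(0, 0): punch at orig (8,6); cuts so far [(8, 6)]; region rows[8,16) x cols[6,7) = 8x1
Unfold 1 (reflect across v@7): 2 holes -> [(8, 6), (8, 7)]
Unfold 2 (reflect across v@6): 4 holes -> [(8, 4), (8, 5), (8, 6), (8, 7)]
Unfold 3 (reflect across v@4): 8 holes -> [(8, 0), (8, 1), (8, 2), (8, 3), (8, 4), (8, 5), (8, 6), (8, 7)]
Unfold 4 (reflect across h@8): 16 holes -> [(7, 0), (7, 1), (7, 2), (7, 3), (7, 4), (7, 5), (7, 6), (7, 7), (8, 0), (8, 1), (8, 2), (8, 3), (8, 4), (8, 5), (8, 6), (8, 7)]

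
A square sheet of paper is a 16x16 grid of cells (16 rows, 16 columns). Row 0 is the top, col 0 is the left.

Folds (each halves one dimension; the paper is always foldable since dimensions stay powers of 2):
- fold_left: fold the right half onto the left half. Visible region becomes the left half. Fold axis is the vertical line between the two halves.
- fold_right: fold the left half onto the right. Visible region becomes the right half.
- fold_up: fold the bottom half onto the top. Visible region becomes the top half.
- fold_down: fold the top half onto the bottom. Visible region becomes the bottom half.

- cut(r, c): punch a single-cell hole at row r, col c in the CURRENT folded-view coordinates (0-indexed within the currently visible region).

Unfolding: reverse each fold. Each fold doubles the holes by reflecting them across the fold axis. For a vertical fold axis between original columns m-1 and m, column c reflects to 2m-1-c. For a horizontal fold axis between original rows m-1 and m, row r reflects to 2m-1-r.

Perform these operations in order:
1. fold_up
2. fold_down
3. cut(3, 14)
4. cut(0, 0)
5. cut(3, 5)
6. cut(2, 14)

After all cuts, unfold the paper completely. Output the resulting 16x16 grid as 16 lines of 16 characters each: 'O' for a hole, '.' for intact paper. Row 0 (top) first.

Op 1 fold_up: fold axis h@8; visible region now rows[0,8) x cols[0,16) = 8x16
Op 2 fold_down: fold axis h@4; visible region now rows[4,8) x cols[0,16) = 4x16
Op 3 cut(3, 14): punch at orig (7,14); cuts so far [(7, 14)]; region rows[4,8) x cols[0,16) = 4x16
Op 4 cut(0, 0): punch at orig (4,0); cuts so far [(4, 0), (7, 14)]; region rows[4,8) x cols[0,16) = 4x16
Op 5 cut(3, 5): punch at orig (7,5); cuts so far [(4, 0), (7, 5), (7, 14)]; region rows[4,8) x cols[0,16) = 4x16
Op 6 cut(2, 14): punch at orig (6,14); cuts so far [(4, 0), (6, 14), (7, 5), (7, 14)]; region rows[4,8) x cols[0,16) = 4x16
Unfold 1 (reflect across h@4): 8 holes -> [(0, 5), (0, 14), (1, 14), (3, 0), (4, 0), (6, 14), (7, 5), (7, 14)]
Unfold 2 (reflect across h@8): 16 holes -> [(0, 5), (0, 14), (1, 14), (3, 0), (4, 0), (6, 14), (7, 5), (7, 14), (8, 5), (8, 14), (9, 14), (11, 0), (12, 0), (14, 14), (15, 5), (15, 14)]

Answer: .....O........O.
..............O.
................
O...............
O...............
................
..............O.
.....O........O.
.....O........O.
..............O.
................
O...............
O...............
................
..............O.
.....O........O.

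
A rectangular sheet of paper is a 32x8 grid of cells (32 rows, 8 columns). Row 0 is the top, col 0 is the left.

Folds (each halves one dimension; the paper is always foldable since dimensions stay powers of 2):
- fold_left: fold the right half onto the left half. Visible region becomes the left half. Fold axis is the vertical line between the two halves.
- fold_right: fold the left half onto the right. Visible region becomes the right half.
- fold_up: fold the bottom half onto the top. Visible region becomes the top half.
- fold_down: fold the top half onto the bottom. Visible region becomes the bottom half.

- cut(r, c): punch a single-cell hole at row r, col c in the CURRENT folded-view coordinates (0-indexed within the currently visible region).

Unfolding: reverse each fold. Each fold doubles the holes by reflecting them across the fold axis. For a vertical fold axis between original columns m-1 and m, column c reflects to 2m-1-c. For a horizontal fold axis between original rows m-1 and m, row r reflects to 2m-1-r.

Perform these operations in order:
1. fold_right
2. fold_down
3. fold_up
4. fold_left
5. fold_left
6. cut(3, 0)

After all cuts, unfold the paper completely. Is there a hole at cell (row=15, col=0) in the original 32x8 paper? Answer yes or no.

Answer: no

Derivation:
Op 1 fold_right: fold axis v@4; visible region now rows[0,32) x cols[4,8) = 32x4
Op 2 fold_down: fold axis h@16; visible region now rows[16,32) x cols[4,8) = 16x4
Op 3 fold_up: fold axis h@24; visible region now rows[16,24) x cols[4,8) = 8x4
Op 4 fold_left: fold axis v@6; visible region now rows[16,24) x cols[4,6) = 8x2
Op 5 fold_left: fold axis v@5; visible region now rows[16,24) x cols[4,5) = 8x1
Op 6 cut(3, 0): punch at orig (19,4); cuts so far [(19, 4)]; region rows[16,24) x cols[4,5) = 8x1
Unfold 1 (reflect across v@5): 2 holes -> [(19, 4), (19, 5)]
Unfold 2 (reflect across v@6): 4 holes -> [(19, 4), (19, 5), (19, 6), (19, 7)]
Unfold 3 (reflect across h@24): 8 holes -> [(19, 4), (19, 5), (19, 6), (19, 7), (28, 4), (28, 5), (28, 6), (28, 7)]
Unfold 4 (reflect across h@16): 16 holes -> [(3, 4), (3, 5), (3, 6), (3, 7), (12, 4), (12, 5), (12, 6), (12, 7), (19, 4), (19, 5), (19, 6), (19, 7), (28, 4), (28, 5), (28, 6), (28, 7)]
Unfold 5 (reflect across v@4): 32 holes -> [(3, 0), (3, 1), (3, 2), (3, 3), (3, 4), (3, 5), (3, 6), (3, 7), (12, 0), (12, 1), (12, 2), (12, 3), (12, 4), (12, 5), (12, 6), (12, 7), (19, 0), (19, 1), (19, 2), (19, 3), (19, 4), (19, 5), (19, 6), (19, 7), (28, 0), (28, 1), (28, 2), (28, 3), (28, 4), (28, 5), (28, 6), (28, 7)]
Holes: [(3, 0), (3, 1), (3, 2), (3, 3), (3, 4), (3, 5), (3, 6), (3, 7), (12, 0), (12, 1), (12, 2), (12, 3), (12, 4), (12, 5), (12, 6), (12, 7), (19, 0), (19, 1), (19, 2), (19, 3), (19, 4), (19, 5), (19, 6), (19, 7), (28, 0), (28, 1), (28, 2), (28, 3), (28, 4), (28, 5), (28, 6), (28, 7)]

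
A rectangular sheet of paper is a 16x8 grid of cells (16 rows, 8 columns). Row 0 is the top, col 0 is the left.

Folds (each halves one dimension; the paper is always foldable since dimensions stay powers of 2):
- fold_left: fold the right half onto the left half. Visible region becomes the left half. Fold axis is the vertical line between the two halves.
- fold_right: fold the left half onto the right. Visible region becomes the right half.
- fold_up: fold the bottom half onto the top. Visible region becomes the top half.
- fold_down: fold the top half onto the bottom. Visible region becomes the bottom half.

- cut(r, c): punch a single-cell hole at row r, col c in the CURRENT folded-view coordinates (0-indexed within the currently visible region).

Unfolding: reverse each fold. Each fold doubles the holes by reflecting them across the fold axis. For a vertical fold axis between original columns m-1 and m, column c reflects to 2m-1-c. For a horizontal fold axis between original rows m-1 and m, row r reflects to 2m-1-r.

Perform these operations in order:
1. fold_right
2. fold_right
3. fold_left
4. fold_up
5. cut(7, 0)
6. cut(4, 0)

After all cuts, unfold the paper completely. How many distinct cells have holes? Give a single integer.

Answer: 32

Derivation:
Op 1 fold_right: fold axis v@4; visible region now rows[0,16) x cols[4,8) = 16x4
Op 2 fold_right: fold axis v@6; visible region now rows[0,16) x cols[6,8) = 16x2
Op 3 fold_left: fold axis v@7; visible region now rows[0,16) x cols[6,7) = 16x1
Op 4 fold_up: fold axis h@8; visible region now rows[0,8) x cols[6,7) = 8x1
Op 5 cut(7, 0): punch at orig (7,6); cuts so far [(7, 6)]; region rows[0,8) x cols[6,7) = 8x1
Op 6 cut(4, 0): punch at orig (4,6); cuts so far [(4, 6), (7, 6)]; region rows[0,8) x cols[6,7) = 8x1
Unfold 1 (reflect across h@8): 4 holes -> [(4, 6), (7, 6), (8, 6), (11, 6)]
Unfold 2 (reflect across v@7): 8 holes -> [(4, 6), (4, 7), (7, 6), (7, 7), (8, 6), (8, 7), (11, 6), (11, 7)]
Unfold 3 (reflect across v@6): 16 holes -> [(4, 4), (4, 5), (4, 6), (4, 7), (7, 4), (7, 5), (7, 6), (7, 7), (8, 4), (8, 5), (8, 6), (8, 7), (11, 4), (11, 5), (11, 6), (11, 7)]
Unfold 4 (reflect across v@4): 32 holes -> [(4, 0), (4, 1), (4, 2), (4, 3), (4, 4), (4, 5), (4, 6), (4, 7), (7, 0), (7, 1), (7, 2), (7, 3), (7, 4), (7, 5), (7, 6), (7, 7), (8, 0), (8, 1), (8, 2), (8, 3), (8, 4), (8, 5), (8, 6), (8, 7), (11, 0), (11, 1), (11, 2), (11, 3), (11, 4), (11, 5), (11, 6), (11, 7)]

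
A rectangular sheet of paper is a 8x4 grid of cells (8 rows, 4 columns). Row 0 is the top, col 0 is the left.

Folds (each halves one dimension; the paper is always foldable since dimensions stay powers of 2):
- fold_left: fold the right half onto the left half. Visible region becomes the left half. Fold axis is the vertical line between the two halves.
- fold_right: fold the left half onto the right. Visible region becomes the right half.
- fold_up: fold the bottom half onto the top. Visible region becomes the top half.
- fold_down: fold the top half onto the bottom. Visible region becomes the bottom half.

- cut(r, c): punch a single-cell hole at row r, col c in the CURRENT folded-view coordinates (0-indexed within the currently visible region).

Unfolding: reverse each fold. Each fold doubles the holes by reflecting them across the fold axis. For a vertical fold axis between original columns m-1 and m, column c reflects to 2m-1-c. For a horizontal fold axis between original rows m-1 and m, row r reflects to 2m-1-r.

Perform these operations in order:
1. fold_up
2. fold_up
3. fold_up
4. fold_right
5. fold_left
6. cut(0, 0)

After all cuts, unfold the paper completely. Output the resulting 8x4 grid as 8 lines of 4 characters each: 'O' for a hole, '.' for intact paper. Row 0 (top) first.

Op 1 fold_up: fold axis h@4; visible region now rows[0,4) x cols[0,4) = 4x4
Op 2 fold_up: fold axis h@2; visible region now rows[0,2) x cols[0,4) = 2x4
Op 3 fold_up: fold axis h@1; visible region now rows[0,1) x cols[0,4) = 1x4
Op 4 fold_right: fold axis v@2; visible region now rows[0,1) x cols[2,4) = 1x2
Op 5 fold_left: fold axis v@3; visible region now rows[0,1) x cols[2,3) = 1x1
Op 6 cut(0, 0): punch at orig (0,2); cuts so far [(0, 2)]; region rows[0,1) x cols[2,3) = 1x1
Unfold 1 (reflect across v@3): 2 holes -> [(0, 2), (0, 3)]
Unfold 2 (reflect across v@2): 4 holes -> [(0, 0), (0, 1), (0, 2), (0, 3)]
Unfold 3 (reflect across h@1): 8 holes -> [(0, 0), (0, 1), (0, 2), (0, 3), (1, 0), (1, 1), (1, 2), (1, 3)]
Unfold 4 (reflect across h@2): 16 holes -> [(0, 0), (0, 1), (0, 2), (0, 3), (1, 0), (1, 1), (1, 2), (1, 3), (2, 0), (2, 1), (2, 2), (2, 3), (3, 0), (3, 1), (3, 2), (3, 3)]
Unfold 5 (reflect across h@4): 32 holes -> [(0, 0), (0, 1), (0, 2), (0, 3), (1, 0), (1, 1), (1, 2), (1, 3), (2, 0), (2, 1), (2, 2), (2, 3), (3, 0), (3, 1), (3, 2), (3, 3), (4, 0), (4, 1), (4, 2), (4, 3), (5, 0), (5, 1), (5, 2), (5, 3), (6, 0), (6, 1), (6, 2), (6, 3), (7, 0), (7, 1), (7, 2), (7, 3)]

Answer: OOOO
OOOO
OOOO
OOOO
OOOO
OOOO
OOOO
OOOO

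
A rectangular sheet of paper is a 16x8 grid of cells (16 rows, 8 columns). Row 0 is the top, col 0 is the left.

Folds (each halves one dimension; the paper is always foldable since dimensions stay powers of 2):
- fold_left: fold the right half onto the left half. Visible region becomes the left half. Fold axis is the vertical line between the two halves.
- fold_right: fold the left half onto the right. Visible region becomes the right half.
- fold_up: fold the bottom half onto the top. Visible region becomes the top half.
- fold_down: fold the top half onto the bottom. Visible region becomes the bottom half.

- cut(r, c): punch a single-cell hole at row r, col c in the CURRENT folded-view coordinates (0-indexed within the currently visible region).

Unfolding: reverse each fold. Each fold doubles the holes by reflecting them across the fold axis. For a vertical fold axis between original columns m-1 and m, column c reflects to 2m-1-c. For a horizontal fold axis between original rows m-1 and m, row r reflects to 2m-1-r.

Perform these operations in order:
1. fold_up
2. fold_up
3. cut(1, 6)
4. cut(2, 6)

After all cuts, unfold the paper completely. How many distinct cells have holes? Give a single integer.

Answer: 8

Derivation:
Op 1 fold_up: fold axis h@8; visible region now rows[0,8) x cols[0,8) = 8x8
Op 2 fold_up: fold axis h@4; visible region now rows[0,4) x cols[0,8) = 4x8
Op 3 cut(1, 6): punch at orig (1,6); cuts so far [(1, 6)]; region rows[0,4) x cols[0,8) = 4x8
Op 4 cut(2, 6): punch at orig (2,6); cuts so far [(1, 6), (2, 6)]; region rows[0,4) x cols[0,8) = 4x8
Unfold 1 (reflect across h@4): 4 holes -> [(1, 6), (2, 6), (5, 6), (6, 6)]
Unfold 2 (reflect across h@8): 8 holes -> [(1, 6), (2, 6), (5, 6), (6, 6), (9, 6), (10, 6), (13, 6), (14, 6)]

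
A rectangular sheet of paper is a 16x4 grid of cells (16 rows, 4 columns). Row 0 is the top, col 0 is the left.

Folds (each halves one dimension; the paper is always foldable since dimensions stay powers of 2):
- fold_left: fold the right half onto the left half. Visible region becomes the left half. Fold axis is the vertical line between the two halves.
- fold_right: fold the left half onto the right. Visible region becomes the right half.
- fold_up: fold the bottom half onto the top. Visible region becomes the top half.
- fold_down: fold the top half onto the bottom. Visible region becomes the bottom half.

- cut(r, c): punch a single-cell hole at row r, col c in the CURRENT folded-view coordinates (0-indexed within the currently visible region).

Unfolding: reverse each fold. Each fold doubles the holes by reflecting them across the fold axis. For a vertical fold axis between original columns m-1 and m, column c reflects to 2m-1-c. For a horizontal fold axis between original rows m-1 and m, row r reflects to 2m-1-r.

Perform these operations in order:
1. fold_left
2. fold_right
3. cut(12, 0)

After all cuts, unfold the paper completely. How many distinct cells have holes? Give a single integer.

Op 1 fold_left: fold axis v@2; visible region now rows[0,16) x cols[0,2) = 16x2
Op 2 fold_right: fold axis v@1; visible region now rows[0,16) x cols[1,2) = 16x1
Op 3 cut(12, 0): punch at orig (12,1); cuts so far [(12, 1)]; region rows[0,16) x cols[1,2) = 16x1
Unfold 1 (reflect across v@1): 2 holes -> [(12, 0), (12, 1)]
Unfold 2 (reflect across v@2): 4 holes -> [(12, 0), (12, 1), (12, 2), (12, 3)]

Answer: 4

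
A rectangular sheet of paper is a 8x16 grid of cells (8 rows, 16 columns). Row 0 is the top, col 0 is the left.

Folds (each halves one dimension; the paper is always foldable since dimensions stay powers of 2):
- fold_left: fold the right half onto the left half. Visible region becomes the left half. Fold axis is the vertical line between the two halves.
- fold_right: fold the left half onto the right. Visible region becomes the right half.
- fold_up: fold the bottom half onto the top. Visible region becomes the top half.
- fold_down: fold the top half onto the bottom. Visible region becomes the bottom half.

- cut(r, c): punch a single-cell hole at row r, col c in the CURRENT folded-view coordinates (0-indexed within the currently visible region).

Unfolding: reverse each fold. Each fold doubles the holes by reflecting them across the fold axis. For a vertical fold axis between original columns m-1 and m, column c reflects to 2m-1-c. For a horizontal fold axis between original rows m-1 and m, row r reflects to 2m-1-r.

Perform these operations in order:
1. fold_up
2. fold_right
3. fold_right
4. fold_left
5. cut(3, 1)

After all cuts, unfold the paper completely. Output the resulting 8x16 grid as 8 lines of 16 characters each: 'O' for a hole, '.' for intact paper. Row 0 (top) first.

Answer: ................
................
................
.OO..OO..OO..OO.
.OO..OO..OO..OO.
................
................
................

Derivation:
Op 1 fold_up: fold axis h@4; visible region now rows[0,4) x cols[0,16) = 4x16
Op 2 fold_right: fold axis v@8; visible region now rows[0,4) x cols[8,16) = 4x8
Op 3 fold_right: fold axis v@12; visible region now rows[0,4) x cols[12,16) = 4x4
Op 4 fold_left: fold axis v@14; visible region now rows[0,4) x cols[12,14) = 4x2
Op 5 cut(3, 1): punch at orig (3,13); cuts so far [(3, 13)]; region rows[0,4) x cols[12,14) = 4x2
Unfold 1 (reflect across v@14): 2 holes -> [(3, 13), (3, 14)]
Unfold 2 (reflect across v@12): 4 holes -> [(3, 9), (3, 10), (3, 13), (3, 14)]
Unfold 3 (reflect across v@8): 8 holes -> [(3, 1), (3, 2), (3, 5), (3, 6), (3, 9), (3, 10), (3, 13), (3, 14)]
Unfold 4 (reflect across h@4): 16 holes -> [(3, 1), (3, 2), (3, 5), (3, 6), (3, 9), (3, 10), (3, 13), (3, 14), (4, 1), (4, 2), (4, 5), (4, 6), (4, 9), (4, 10), (4, 13), (4, 14)]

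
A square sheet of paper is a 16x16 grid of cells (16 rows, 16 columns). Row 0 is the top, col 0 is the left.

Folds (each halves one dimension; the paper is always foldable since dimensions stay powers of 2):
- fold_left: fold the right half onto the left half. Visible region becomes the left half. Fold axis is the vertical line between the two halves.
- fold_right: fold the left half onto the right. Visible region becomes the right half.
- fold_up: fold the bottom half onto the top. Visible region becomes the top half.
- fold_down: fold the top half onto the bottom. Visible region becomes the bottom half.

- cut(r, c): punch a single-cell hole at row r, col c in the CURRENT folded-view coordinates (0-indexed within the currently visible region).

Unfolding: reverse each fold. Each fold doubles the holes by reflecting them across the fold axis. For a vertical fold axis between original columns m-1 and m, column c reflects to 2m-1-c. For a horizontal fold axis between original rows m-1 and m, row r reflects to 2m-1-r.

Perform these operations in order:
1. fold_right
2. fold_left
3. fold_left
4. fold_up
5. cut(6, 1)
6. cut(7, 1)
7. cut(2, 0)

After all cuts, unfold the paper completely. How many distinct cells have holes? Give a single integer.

Op 1 fold_right: fold axis v@8; visible region now rows[0,16) x cols[8,16) = 16x8
Op 2 fold_left: fold axis v@12; visible region now rows[0,16) x cols[8,12) = 16x4
Op 3 fold_left: fold axis v@10; visible region now rows[0,16) x cols[8,10) = 16x2
Op 4 fold_up: fold axis h@8; visible region now rows[0,8) x cols[8,10) = 8x2
Op 5 cut(6, 1): punch at orig (6,9); cuts so far [(6, 9)]; region rows[0,8) x cols[8,10) = 8x2
Op 6 cut(7, 1): punch at orig (7,9); cuts so far [(6, 9), (7, 9)]; region rows[0,8) x cols[8,10) = 8x2
Op 7 cut(2, 0): punch at orig (2,8); cuts so far [(2, 8), (6, 9), (7, 9)]; region rows[0,8) x cols[8,10) = 8x2
Unfold 1 (reflect across h@8): 6 holes -> [(2, 8), (6, 9), (7, 9), (8, 9), (9, 9), (13, 8)]
Unfold 2 (reflect across v@10): 12 holes -> [(2, 8), (2, 11), (6, 9), (6, 10), (7, 9), (7, 10), (8, 9), (8, 10), (9, 9), (9, 10), (13, 8), (13, 11)]
Unfold 3 (reflect across v@12): 24 holes -> [(2, 8), (2, 11), (2, 12), (2, 15), (6, 9), (6, 10), (6, 13), (6, 14), (7, 9), (7, 10), (7, 13), (7, 14), (8, 9), (8, 10), (8, 13), (8, 14), (9, 9), (9, 10), (9, 13), (9, 14), (13, 8), (13, 11), (13, 12), (13, 15)]
Unfold 4 (reflect across v@8): 48 holes -> [(2, 0), (2, 3), (2, 4), (2, 7), (2, 8), (2, 11), (2, 12), (2, 15), (6, 1), (6, 2), (6, 5), (6, 6), (6, 9), (6, 10), (6, 13), (6, 14), (7, 1), (7, 2), (7, 5), (7, 6), (7, 9), (7, 10), (7, 13), (7, 14), (8, 1), (8, 2), (8, 5), (8, 6), (8, 9), (8, 10), (8, 13), (8, 14), (9, 1), (9, 2), (9, 5), (9, 6), (9, 9), (9, 10), (9, 13), (9, 14), (13, 0), (13, 3), (13, 4), (13, 7), (13, 8), (13, 11), (13, 12), (13, 15)]

Answer: 48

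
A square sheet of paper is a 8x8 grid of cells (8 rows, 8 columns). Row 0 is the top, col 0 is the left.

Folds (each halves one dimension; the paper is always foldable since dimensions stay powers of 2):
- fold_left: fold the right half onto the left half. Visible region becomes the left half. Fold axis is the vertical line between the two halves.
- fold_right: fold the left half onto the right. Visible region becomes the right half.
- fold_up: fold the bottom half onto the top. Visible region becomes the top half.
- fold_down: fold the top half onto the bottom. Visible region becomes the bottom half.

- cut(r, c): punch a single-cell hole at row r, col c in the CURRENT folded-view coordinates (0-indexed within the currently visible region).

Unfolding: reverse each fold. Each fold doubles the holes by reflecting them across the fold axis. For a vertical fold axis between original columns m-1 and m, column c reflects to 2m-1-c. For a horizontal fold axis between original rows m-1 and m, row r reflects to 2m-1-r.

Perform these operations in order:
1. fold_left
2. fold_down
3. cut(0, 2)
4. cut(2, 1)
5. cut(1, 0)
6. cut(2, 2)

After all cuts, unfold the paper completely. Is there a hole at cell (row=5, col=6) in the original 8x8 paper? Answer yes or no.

Op 1 fold_left: fold axis v@4; visible region now rows[0,8) x cols[0,4) = 8x4
Op 2 fold_down: fold axis h@4; visible region now rows[4,8) x cols[0,4) = 4x4
Op 3 cut(0, 2): punch at orig (4,2); cuts so far [(4, 2)]; region rows[4,8) x cols[0,4) = 4x4
Op 4 cut(2, 1): punch at orig (6,1); cuts so far [(4, 2), (6, 1)]; region rows[4,8) x cols[0,4) = 4x4
Op 5 cut(1, 0): punch at orig (5,0); cuts so far [(4, 2), (5, 0), (6, 1)]; region rows[4,8) x cols[0,4) = 4x4
Op 6 cut(2, 2): punch at orig (6,2); cuts so far [(4, 2), (5, 0), (6, 1), (6, 2)]; region rows[4,8) x cols[0,4) = 4x4
Unfold 1 (reflect across h@4): 8 holes -> [(1, 1), (1, 2), (2, 0), (3, 2), (4, 2), (5, 0), (6, 1), (6, 2)]
Unfold 2 (reflect across v@4): 16 holes -> [(1, 1), (1, 2), (1, 5), (1, 6), (2, 0), (2, 7), (3, 2), (3, 5), (4, 2), (4, 5), (5, 0), (5, 7), (6, 1), (6, 2), (6, 5), (6, 6)]
Holes: [(1, 1), (1, 2), (1, 5), (1, 6), (2, 0), (2, 7), (3, 2), (3, 5), (4, 2), (4, 5), (5, 0), (5, 7), (6, 1), (6, 2), (6, 5), (6, 6)]

Answer: no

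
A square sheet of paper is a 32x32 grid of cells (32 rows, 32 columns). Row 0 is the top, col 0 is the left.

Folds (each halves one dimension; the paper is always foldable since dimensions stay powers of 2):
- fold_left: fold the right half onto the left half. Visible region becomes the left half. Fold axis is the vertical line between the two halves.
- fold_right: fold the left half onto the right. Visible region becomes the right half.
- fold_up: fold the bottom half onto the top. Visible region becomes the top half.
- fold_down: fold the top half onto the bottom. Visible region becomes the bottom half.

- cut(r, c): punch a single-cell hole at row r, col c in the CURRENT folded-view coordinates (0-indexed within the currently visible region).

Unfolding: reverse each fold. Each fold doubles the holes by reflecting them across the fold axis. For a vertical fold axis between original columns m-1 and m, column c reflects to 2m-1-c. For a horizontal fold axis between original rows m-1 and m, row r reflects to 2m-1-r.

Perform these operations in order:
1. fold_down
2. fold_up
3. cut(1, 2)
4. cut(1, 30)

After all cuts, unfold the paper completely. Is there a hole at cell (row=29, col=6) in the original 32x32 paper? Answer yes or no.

Op 1 fold_down: fold axis h@16; visible region now rows[16,32) x cols[0,32) = 16x32
Op 2 fold_up: fold axis h@24; visible region now rows[16,24) x cols[0,32) = 8x32
Op 3 cut(1, 2): punch at orig (17,2); cuts so far [(17, 2)]; region rows[16,24) x cols[0,32) = 8x32
Op 4 cut(1, 30): punch at orig (17,30); cuts so far [(17, 2), (17, 30)]; region rows[16,24) x cols[0,32) = 8x32
Unfold 1 (reflect across h@24): 4 holes -> [(17, 2), (17, 30), (30, 2), (30, 30)]
Unfold 2 (reflect across h@16): 8 holes -> [(1, 2), (1, 30), (14, 2), (14, 30), (17, 2), (17, 30), (30, 2), (30, 30)]
Holes: [(1, 2), (1, 30), (14, 2), (14, 30), (17, 2), (17, 30), (30, 2), (30, 30)]

Answer: no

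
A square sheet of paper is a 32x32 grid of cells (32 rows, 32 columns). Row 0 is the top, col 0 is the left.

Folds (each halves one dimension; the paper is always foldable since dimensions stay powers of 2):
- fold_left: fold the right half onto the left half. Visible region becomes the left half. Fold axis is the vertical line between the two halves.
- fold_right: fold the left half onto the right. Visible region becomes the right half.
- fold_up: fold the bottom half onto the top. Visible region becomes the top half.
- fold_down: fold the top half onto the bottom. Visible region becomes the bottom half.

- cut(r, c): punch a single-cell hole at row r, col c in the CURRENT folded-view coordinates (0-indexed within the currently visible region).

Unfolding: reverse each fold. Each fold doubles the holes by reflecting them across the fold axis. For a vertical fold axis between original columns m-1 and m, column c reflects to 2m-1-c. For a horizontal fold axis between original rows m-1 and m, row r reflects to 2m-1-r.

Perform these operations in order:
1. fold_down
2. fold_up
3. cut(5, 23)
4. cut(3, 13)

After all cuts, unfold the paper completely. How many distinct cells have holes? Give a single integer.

Answer: 8

Derivation:
Op 1 fold_down: fold axis h@16; visible region now rows[16,32) x cols[0,32) = 16x32
Op 2 fold_up: fold axis h@24; visible region now rows[16,24) x cols[0,32) = 8x32
Op 3 cut(5, 23): punch at orig (21,23); cuts so far [(21, 23)]; region rows[16,24) x cols[0,32) = 8x32
Op 4 cut(3, 13): punch at orig (19,13); cuts so far [(19, 13), (21, 23)]; region rows[16,24) x cols[0,32) = 8x32
Unfold 1 (reflect across h@24): 4 holes -> [(19, 13), (21, 23), (26, 23), (28, 13)]
Unfold 2 (reflect across h@16): 8 holes -> [(3, 13), (5, 23), (10, 23), (12, 13), (19, 13), (21, 23), (26, 23), (28, 13)]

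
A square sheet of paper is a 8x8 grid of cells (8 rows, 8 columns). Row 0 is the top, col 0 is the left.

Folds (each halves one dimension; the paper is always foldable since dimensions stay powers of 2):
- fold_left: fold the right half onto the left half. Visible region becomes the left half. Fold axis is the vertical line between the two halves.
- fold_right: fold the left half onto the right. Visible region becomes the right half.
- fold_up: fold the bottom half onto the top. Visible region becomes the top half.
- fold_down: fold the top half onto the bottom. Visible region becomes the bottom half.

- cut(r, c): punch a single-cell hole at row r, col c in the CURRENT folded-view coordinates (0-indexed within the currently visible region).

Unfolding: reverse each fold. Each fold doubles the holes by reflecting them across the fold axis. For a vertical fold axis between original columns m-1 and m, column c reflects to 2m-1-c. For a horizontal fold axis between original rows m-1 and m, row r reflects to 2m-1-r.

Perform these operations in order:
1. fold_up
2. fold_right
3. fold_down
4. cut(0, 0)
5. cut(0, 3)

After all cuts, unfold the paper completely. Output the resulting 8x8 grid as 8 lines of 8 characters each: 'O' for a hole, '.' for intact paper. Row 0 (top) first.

Answer: ........
O..OO..O
O..OO..O
........
........
O..OO..O
O..OO..O
........

Derivation:
Op 1 fold_up: fold axis h@4; visible region now rows[0,4) x cols[0,8) = 4x8
Op 2 fold_right: fold axis v@4; visible region now rows[0,4) x cols[4,8) = 4x4
Op 3 fold_down: fold axis h@2; visible region now rows[2,4) x cols[4,8) = 2x4
Op 4 cut(0, 0): punch at orig (2,4); cuts so far [(2, 4)]; region rows[2,4) x cols[4,8) = 2x4
Op 5 cut(0, 3): punch at orig (2,7); cuts so far [(2, 4), (2, 7)]; region rows[2,4) x cols[4,8) = 2x4
Unfold 1 (reflect across h@2): 4 holes -> [(1, 4), (1, 7), (2, 4), (2, 7)]
Unfold 2 (reflect across v@4): 8 holes -> [(1, 0), (1, 3), (1, 4), (1, 7), (2, 0), (2, 3), (2, 4), (2, 7)]
Unfold 3 (reflect across h@4): 16 holes -> [(1, 0), (1, 3), (1, 4), (1, 7), (2, 0), (2, 3), (2, 4), (2, 7), (5, 0), (5, 3), (5, 4), (5, 7), (6, 0), (6, 3), (6, 4), (6, 7)]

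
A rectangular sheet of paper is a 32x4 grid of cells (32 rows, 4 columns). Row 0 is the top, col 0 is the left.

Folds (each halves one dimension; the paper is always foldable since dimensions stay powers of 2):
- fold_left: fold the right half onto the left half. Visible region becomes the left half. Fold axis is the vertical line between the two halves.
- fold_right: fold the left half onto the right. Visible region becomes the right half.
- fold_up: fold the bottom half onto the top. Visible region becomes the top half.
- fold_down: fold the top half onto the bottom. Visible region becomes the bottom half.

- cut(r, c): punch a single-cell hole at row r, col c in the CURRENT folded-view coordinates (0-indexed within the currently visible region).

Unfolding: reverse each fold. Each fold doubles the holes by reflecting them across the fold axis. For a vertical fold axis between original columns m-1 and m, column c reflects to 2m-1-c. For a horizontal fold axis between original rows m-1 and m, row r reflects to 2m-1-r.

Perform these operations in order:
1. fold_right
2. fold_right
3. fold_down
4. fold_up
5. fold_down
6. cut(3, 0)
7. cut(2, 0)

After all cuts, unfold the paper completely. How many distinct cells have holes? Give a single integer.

Op 1 fold_right: fold axis v@2; visible region now rows[0,32) x cols[2,4) = 32x2
Op 2 fold_right: fold axis v@3; visible region now rows[0,32) x cols[3,4) = 32x1
Op 3 fold_down: fold axis h@16; visible region now rows[16,32) x cols[3,4) = 16x1
Op 4 fold_up: fold axis h@24; visible region now rows[16,24) x cols[3,4) = 8x1
Op 5 fold_down: fold axis h@20; visible region now rows[20,24) x cols[3,4) = 4x1
Op 6 cut(3, 0): punch at orig (23,3); cuts so far [(23, 3)]; region rows[20,24) x cols[3,4) = 4x1
Op 7 cut(2, 0): punch at orig (22,3); cuts so far [(22, 3), (23, 3)]; region rows[20,24) x cols[3,4) = 4x1
Unfold 1 (reflect across h@20): 4 holes -> [(16, 3), (17, 3), (22, 3), (23, 3)]
Unfold 2 (reflect across h@24): 8 holes -> [(16, 3), (17, 3), (22, 3), (23, 3), (24, 3), (25, 3), (30, 3), (31, 3)]
Unfold 3 (reflect across h@16): 16 holes -> [(0, 3), (1, 3), (6, 3), (7, 3), (8, 3), (9, 3), (14, 3), (15, 3), (16, 3), (17, 3), (22, 3), (23, 3), (24, 3), (25, 3), (30, 3), (31, 3)]
Unfold 4 (reflect across v@3): 32 holes -> [(0, 2), (0, 3), (1, 2), (1, 3), (6, 2), (6, 3), (7, 2), (7, 3), (8, 2), (8, 3), (9, 2), (9, 3), (14, 2), (14, 3), (15, 2), (15, 3), (16, 2), (16, 3), (17, 2), (17, 3), (22, 2), (22, 3), (23, 2), (23, 3), (24, 2), (24, 3), (25, 2), (25, 3), (30, 2), (30, 3), (31, 2), (31, 3)]
Unfold 5 (reflect across v@2): 64 holes -> [(0, 0), (0, 1), (0, 2), (0, 3), (1, 0), (1, 1), (1, 2), (1, 3), (6, 0), (6, 1), (6, 2), (6, 3), (7, 0), (7, 1), (7, 2), (7, 3), (8, 0), (8, 1), (8, 2), (8, 3), (9, 0), (9, 1), (9, 2), (9, 3), (14, 0), (14, 1), (14, 2), (14, 3), (15, 0), (15, 1), (15, 2), (15, 3), (16, 0), (16, 1), (16, 2), (16, 3), (17, 0), (17, 1), (17, 2), (17, 3), (22, 0), (22, 1), (22, 2), (22, 3), (23, 0), (23, 1), (23, 2), (23, 3), (24, 0), (24, 1), (24, 2), (24, 3), (25, 0), (25, 1), (25, 2), (25, 3), (30, 0), (30, 1), (30, 2), (30, 3), (31, 0), (31, 1), (31, 2), (31, 3)]

Answer: 64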